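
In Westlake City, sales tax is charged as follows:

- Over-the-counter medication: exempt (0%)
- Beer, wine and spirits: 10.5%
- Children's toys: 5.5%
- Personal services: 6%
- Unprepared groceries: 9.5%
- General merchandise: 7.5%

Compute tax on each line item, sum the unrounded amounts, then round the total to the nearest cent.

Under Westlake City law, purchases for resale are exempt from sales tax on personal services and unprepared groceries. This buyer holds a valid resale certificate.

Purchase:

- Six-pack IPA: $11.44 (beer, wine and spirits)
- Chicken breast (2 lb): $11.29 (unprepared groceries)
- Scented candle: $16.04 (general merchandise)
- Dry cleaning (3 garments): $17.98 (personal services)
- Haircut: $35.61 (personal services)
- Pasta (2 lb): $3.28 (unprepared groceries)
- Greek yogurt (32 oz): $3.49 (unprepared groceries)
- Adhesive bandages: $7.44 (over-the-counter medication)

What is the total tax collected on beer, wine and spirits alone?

$1.20

Six-pack IPA $11.44: beer, wine and spirits → 10.5% → $1.2012
Tax on beer, wine and spirits: unrounded sum = $1.2012 → $1.20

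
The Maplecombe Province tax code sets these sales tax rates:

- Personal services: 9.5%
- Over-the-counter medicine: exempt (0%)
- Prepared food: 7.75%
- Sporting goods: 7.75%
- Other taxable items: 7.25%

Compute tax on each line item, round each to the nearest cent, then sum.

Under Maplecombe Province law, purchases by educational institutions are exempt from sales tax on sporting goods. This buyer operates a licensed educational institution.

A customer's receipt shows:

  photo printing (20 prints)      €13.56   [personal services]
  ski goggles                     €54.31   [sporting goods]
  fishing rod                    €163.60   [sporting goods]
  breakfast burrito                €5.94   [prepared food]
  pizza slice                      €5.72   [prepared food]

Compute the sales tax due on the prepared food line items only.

€0.90

Breakfast burrito €5.94: prepared food → 7.75% → €0.46
Pizza slice €5.72: prepared food → 7.75% → €0.44
Tax on prepared food = €0.46 + €0.44 = €0.90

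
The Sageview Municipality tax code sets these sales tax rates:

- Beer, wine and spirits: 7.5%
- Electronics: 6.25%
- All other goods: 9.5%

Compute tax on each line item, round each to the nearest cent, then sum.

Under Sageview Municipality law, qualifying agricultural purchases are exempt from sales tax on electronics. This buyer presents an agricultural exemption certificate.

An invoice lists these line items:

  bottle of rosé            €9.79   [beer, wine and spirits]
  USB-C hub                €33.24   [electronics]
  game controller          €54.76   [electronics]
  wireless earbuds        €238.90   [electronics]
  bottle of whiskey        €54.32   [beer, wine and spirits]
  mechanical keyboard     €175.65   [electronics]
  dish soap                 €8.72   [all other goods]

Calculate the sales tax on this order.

€5.63

Bottle of rosé €9.79: beer, wine and spirits → 7.5% → €0.73
USB-C hub €33.24: electronics, buyer-exempt → 0% → €0.00
Game controller €54.76: electronics, buyer-exempt → 0% → €0.00
Wireless earbuds €238.90: electronics, buyer-exempt → 0% → €0.00
Bottle of whiskey €54.32: beer, wine and spirits → 7.5% → €4.07
Mechanical keyboard €175.65: electronics, buyer-exempt → 0% → €0.00
Dish soap €8.72: all other goods → 9.5% → €0.83
Total tax = €0.73 + €4.07 + €0.83 = €5.63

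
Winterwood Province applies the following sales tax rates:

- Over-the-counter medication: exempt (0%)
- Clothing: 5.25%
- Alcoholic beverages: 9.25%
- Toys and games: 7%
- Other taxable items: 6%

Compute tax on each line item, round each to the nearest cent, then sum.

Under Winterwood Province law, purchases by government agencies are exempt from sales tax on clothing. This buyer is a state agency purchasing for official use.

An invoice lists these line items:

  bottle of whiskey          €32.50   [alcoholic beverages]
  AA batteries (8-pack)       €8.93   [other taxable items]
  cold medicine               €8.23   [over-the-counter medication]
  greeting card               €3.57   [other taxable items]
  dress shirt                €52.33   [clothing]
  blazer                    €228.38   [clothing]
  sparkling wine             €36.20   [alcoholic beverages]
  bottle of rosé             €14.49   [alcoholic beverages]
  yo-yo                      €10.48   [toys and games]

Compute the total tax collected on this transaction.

Bottle of whiskey €32.50: alcoholic beverages → 9.25% → €3.01
AA batteries (8-pack) €8.93: other taxable items → 6% → €0.54
Cold medicine €8.23: over-the-counter medication → 0% → €0.00
Greeting card €3.57: other taxable items → 6% → €0.21
Dress shirt €52.33: clothing, buyer-exempt → 0% → €0.00
Blazer €228.38: clothing, buyer-exempt → 0% → €0.00
Sparkling wine €36.20: alcoholic beverages → 9.25% → €3.35
Bottle of rosé €14.49: alcoholic beverages → 9.25% → €1.34
Yo-yo €10.48: toys and games → 7% → €0.73
Total tax = €3.01 + €0.54 + €0.21 + €3.35 + €1.34 + €0.73 = €9.18

€9.18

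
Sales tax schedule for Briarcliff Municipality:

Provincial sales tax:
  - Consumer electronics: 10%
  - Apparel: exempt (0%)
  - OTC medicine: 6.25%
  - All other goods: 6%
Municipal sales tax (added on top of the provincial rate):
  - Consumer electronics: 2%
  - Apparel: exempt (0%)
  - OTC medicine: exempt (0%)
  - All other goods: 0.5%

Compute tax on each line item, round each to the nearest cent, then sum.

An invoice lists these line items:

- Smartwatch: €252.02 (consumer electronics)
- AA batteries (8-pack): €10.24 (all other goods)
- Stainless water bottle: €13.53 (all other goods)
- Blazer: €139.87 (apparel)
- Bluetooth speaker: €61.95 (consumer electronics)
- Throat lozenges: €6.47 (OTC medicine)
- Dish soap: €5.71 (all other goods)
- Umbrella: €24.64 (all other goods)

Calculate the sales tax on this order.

€41.59

Smartwatch €252.02: consumer electronics → 10% + 2% municipal = 12% → €30.24
AA batteries (8-pack) €10.24: all other goods → 6% + 0.5% municipal = 6.5% → €0.67
Stainless water bottle €13.53: all other goods → 6% + 0.5% municipal = 6.5% → €0.88
Blazer €139.87: apparel → 0% + 0% municipal = 0% → €0.00
Bluetooth speaker €61.95: consumer electronics → 10% + 2% municipal = 12% → €7.43
Throat lozenges €6.47: OTC medicine → 6.25% + 0% municipal = 6.25% → €0.40
Dish soap €5.71: all other goods → 6% + 0.5% municipal = 6.5% → €0.37
Umbrella €24.64: all other goods → 6% + 0.5% municipal = 6.5% → €1.60
Total tax = €30.24 + €0.67 + €0.88 + €7.43 + €0.40 + €0.37 + €1.60 = €41.59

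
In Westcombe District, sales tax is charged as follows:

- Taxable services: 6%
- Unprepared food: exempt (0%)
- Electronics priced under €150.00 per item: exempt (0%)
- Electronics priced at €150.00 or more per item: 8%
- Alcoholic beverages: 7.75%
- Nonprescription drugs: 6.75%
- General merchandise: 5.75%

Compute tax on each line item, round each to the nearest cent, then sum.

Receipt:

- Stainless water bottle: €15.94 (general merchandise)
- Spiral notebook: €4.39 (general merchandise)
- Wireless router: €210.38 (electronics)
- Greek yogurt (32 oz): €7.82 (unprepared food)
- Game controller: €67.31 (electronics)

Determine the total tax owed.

€18.00

Stainless water bottle €15.94: general merchandise → 5.75% → €0.92
Spiral notebook €4.39: general merchandise → 5.75% → €0.25
Wireless router €210.38: electronics, €150.00 or more → 8% → €16.83
Greek yogurt (32 oz) €7.82: unprepared food → 0% → €0.00
Game controller €67.31: electronics, under €150.00 → 0% → €0.00
Total tax = €0.92 + €0.25 + €16.83 = €18.00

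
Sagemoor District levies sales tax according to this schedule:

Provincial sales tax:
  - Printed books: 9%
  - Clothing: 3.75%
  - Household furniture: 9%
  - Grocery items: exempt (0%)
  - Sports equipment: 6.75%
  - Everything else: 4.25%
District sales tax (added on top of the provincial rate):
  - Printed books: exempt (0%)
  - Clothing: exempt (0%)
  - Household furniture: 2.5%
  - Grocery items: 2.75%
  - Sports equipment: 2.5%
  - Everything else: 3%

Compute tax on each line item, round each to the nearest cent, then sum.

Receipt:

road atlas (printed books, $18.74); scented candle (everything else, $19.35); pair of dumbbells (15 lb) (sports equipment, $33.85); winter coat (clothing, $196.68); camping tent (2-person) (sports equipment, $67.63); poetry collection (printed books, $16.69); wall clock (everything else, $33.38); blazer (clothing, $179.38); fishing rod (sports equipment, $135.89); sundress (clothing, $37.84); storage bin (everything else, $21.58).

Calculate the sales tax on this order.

$46.06

Road atlas $18.74: printed books → 9% + 0% district = 9% → $1.69
Scented candle $19.35: everything else → 4.25% + 3% district = 7.25% → $1.40
Pair of dumbbells (15 lb) $33.85: sports equipment → 6.75% + 2.5% district = 9.25% → $3.13
Winter coat $196.68: clothing → 3.75% + 0% district = 3.75% → $7.38
Camping tent (2-person) $67.63: sports equipment → 6.75% + 2.5% district = 9.25% → $6.26
Poetry collection $16.69: printed books → 9% + 0% district = 9% → $1.50
Wall clock $33.38: everything else → 4.25% + 3% district = 7.25% → $2.42
Blazer $179.38: clothing → 3.75% + 0% district = 3.75% → $6.73
Fishing rod $135.89: sports equipment → 6.75% + 2.5% district = 9.25% → $12.57
Sundress $37.84: clothing → 3.75% + 0% district = 3.75% → $1.42
Storage bin $21.58: everything else → 4.25% + 3% district = 7.25% → $1.56
Total tax = $1.69 + $1.40 + $3.13 + $7.38 + $6.26 + $1.50 + $2.42 + $6.73 + $12.57 + $1.42 + $1.56 = $46.06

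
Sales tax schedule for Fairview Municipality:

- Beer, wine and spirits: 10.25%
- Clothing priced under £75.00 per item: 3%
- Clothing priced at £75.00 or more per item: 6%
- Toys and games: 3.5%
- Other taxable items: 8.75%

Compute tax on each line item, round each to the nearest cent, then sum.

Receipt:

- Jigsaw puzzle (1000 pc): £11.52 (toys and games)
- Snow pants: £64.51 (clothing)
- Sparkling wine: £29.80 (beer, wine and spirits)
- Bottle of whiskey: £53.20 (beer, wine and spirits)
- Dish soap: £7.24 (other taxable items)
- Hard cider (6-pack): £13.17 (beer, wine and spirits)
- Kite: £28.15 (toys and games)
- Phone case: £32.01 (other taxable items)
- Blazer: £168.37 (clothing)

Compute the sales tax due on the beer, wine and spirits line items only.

Sparkling wine £29.80: beer, wine and spirits → 10.25% → £3.05
Bottle of whiskey £53.20: beer, wine and spirits → 10.25% → £5.45
Hard cider (6-pack) £13.17: beer, wine and spirits → 10.25% → £1.35
Tax on beer, wine and spirits = £3.05 + £5.45 + £1.35 = £9.85

£9.85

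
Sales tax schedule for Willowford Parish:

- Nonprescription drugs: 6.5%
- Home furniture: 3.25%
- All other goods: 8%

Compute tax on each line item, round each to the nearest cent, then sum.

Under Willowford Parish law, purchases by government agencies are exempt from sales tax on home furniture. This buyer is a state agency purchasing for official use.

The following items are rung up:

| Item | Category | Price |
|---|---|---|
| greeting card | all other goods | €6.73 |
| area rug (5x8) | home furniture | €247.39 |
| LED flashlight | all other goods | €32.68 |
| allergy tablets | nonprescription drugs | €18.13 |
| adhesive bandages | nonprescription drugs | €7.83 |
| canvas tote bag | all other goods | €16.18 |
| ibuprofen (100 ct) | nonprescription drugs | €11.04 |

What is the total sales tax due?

Greeting card €6.73: all other goods → 8% → €0.54
Area rug (5x8) €247.39: home furniture, buyer-exempt → 0% → €0.00
LED flashlight €32.68: all other goods → 8% → €2.61
Allergy tablets €18.13: nonprescription drugs → 6.5% → €1.18
Adhesive bandages €7.83: nonprescription drugs → 6.5% → €0.51
Canvas tote bag €16.18: all other goods → 8% → €1.29
Ibuprofen (100 ct) €11.04: nonprescription drugs → 6.5% → €0.72
Total tax = €0.54 + €2.61 + €1.18 + €0.51 + €1.29 + €0.72 = €6.85

€6.85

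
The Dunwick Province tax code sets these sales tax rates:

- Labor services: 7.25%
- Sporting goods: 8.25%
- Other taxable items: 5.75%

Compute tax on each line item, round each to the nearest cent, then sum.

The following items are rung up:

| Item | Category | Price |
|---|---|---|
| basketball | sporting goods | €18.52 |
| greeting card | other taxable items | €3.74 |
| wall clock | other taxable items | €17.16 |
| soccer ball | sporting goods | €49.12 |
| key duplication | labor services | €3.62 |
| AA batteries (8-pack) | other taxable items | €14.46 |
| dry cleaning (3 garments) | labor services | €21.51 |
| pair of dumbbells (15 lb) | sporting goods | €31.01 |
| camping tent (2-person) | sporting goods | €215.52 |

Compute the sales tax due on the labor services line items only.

€1.82

Key duplication €3.62: labor services → 7.25% → €0.26
Dry cleaning (3 garments) €21.51: labor services → 7.25% → €1.56
Tax on labor services = €0.26 + €1.56 = €1.82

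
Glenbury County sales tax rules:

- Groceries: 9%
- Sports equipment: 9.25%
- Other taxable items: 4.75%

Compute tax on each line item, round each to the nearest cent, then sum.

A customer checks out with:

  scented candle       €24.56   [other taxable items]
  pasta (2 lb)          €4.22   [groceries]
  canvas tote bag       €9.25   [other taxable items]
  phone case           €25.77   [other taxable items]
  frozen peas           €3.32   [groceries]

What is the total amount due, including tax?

€70.63

Scented candle €24.56: other taxable items → 4.75% → €1.17
Pasta (2 lb) €4.22: groceries → 9% → €0.38
Canvas tote bag €9.25: other taxable items → 4.75% → €0.44
Phone case €25.77: other taxable items → 4.75% → €1.22
Frozen peas €3.32: groceries → 9% → €0.30
Subtotal = €67.12; tax = €3.51; total due = €70.63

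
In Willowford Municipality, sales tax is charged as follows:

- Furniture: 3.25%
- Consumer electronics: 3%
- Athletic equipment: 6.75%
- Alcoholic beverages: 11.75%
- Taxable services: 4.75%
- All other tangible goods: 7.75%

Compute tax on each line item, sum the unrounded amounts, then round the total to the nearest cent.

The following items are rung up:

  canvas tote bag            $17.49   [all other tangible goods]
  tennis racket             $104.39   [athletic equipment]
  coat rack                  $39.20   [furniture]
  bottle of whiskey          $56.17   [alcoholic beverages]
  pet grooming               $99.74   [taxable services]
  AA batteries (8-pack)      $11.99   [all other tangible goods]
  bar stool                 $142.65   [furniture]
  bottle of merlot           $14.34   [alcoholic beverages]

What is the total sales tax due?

$28.26

Canvas tote bag $17.49: all other tangible goods → 7.75% → $1.355475
Tennis racket $104.39: athletic equipment → 6.75% → $7.046325
Coat rack $39.20: furniture → 3.25% → $1.274
Bottle of whiskey $56.17: alcoholic beverages → 11.75% → $6.599975
Pet grooming $99.74: taxable services → 4.75% → $4.73765
AA batteries (8-pack) $11.99: all other tangible goods → 7.75% → $0.929225
Bar stool $142.65: furniture → 3.25% → $4.636125
Bottle of merlot $14.34: alcoholic beverages → 11.75% → $1.68495
Unrounded tax sum = $28.263725 → $28.26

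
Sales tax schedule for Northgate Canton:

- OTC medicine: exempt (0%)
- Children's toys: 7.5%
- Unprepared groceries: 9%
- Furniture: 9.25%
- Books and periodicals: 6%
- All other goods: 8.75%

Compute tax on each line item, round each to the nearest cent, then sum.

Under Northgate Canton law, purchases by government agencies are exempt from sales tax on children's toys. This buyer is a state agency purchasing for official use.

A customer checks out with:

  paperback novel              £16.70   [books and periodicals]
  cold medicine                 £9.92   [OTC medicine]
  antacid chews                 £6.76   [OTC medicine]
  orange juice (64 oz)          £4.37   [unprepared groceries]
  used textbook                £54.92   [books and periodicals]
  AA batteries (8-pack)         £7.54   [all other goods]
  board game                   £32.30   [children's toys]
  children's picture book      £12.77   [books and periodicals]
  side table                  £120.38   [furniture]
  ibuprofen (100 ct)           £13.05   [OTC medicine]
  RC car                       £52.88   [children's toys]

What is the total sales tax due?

Paperback novel £16.70: books and periodicals → 6% → £1.00
Cold medicine £9.92: OTC medicine → 0% → £0.00
Antacid chews £6.76: OTC medicine → 0% → £0.00
Orange juice (64 oz) £4.37: unprepared groceries → 9% → £0.39
Used textbook £54.92: books and periodicals → 6% → £3.30
AA batteries (8-pack) £7.54: all other goods → 8.75% → £0.66
Board game £32.30: children's toys, buyer-exempt → 0% → £0.00
Children's picture book £12.77: books and periodicals → 6% → £0.77
Side table £120.38: furniture → 9.25% → £11.14
Ibuprofen (100 ct) £13.05: OTC medicine → 0% → £0.00
RC car £52.88: children's toys, buyer-exempt → 0% → £0.00
Total tax = £1.00 + £0.39 + £3.30 + £0.66 + £0.77 + £11.14 = £17.26

£17.26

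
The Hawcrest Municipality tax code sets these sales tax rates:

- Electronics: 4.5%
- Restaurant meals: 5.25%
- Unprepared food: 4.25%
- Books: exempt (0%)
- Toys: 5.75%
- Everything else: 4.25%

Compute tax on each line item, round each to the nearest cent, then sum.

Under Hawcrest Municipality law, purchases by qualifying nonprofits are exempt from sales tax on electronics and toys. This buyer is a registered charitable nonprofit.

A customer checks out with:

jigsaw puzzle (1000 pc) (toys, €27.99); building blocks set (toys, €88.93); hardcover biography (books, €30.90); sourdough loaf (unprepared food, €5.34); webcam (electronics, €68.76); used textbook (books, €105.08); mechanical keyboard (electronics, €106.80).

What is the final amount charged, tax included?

Jigsaw puzzle (1000 pc) €27.99: toys, buyer-exempt → 0% → €0.00
Building blocks set €88.93: toys, buyer-exempt → 0% → €0.00
Hardcover biography €30.90: books → 0% → €0.00
Sourdough loaf €5.34: unprepared food → 4.25% → €0.23
Webcam €68.76: electronics, buyer-exempt → 0% → €0.00
Used textbook €105.08: books → 0% → €0.00
Mechanical keyboard €106.80: electronics, buyer-exempt → 0% → €0.00
Subtotal = €433.80; tax = €0.23; total due = €434.03

€434.03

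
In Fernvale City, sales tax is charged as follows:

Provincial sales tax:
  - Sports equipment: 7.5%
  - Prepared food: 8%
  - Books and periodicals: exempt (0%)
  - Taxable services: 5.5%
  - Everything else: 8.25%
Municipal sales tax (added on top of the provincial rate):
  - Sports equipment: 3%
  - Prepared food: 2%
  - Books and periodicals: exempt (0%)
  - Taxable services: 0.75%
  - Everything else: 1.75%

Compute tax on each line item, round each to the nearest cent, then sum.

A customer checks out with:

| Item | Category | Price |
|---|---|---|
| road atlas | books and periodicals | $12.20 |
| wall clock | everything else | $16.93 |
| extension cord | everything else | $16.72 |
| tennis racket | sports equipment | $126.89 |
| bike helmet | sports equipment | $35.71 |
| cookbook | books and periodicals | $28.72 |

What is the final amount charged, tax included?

Road atlas $12.20: books and periodicals → 0% + 0% municipal = 0% → $0.00
Wall clock $16.93: everything else → 8.25% + 1.75% municipal = 10% → $1.69
Extension cord $16.72: everything else → 8.25% + 1.75% municipal = 10% → $1.67
Tennis racket $126.89: sports equipment → 7.5% + 3% municipal = 10.5% → $13.32
Bike helmet $35.71: sports equipment → 7.5% + 3% municipal = 10.5% → $3.75
Cookbook $28.72: books and periodicals → 0% + 0% municipal = 0% → $0.00
Subtotal = $237.17; tax = $20.43; total due = $257.60

$257.60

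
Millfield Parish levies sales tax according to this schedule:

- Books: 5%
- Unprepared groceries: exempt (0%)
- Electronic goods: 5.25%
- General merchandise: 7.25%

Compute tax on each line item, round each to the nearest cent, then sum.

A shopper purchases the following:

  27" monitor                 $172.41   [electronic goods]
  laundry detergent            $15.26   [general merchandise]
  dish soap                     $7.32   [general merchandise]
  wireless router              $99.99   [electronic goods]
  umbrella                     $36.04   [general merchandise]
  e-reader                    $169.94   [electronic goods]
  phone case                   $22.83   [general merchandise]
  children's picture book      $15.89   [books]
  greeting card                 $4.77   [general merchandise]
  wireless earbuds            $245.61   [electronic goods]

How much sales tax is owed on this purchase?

$43.16

27" monitor $172.41: electronic goods → 5.25% → $9.05
Laundry detergent $15.26: general merchandise → 7.25% → $1.11
Dish soap $7.32: general merchandise → 7.25% → $0.53
Wireless router $99.99: electronic goods → 5.25% → $5.25
Umbrella $36.04: general merchandise → 7.25% → $2.61
E-reader $169.94: electronic goods → 5.25% → $8.92
Phone case $22.83: general merchandise → 7.25% → $1.66
Children's picture book $15.89: books → 5% → $0.79
Greeting card $4.77: general merchandise → 7.25% → $0.35
Wireless earbuds $245.61: electronic goods → 5.25% → $12.89
Total tax = $9.05 + $1.11 + $0.53 + $5.25 + $2.61 + $8.92 + $1.66 + $0.79 + $0.35 + $12.89 = $43.16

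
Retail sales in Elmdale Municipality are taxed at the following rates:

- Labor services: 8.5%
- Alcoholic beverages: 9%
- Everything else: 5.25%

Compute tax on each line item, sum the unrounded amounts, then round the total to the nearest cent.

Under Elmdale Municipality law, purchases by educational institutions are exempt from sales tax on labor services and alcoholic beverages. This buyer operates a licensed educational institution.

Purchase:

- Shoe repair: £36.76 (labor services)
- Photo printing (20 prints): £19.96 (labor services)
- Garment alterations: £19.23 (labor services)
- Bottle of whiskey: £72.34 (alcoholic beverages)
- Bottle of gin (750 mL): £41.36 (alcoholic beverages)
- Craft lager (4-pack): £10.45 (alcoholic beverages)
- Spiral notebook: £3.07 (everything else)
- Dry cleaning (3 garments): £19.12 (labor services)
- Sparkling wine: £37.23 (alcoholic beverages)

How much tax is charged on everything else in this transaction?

Spiral notebook £3.07: everything else → 5.25% → £0.161175
Tax on everything else: unrounded sum = £0.161175 → £0.16

£0.16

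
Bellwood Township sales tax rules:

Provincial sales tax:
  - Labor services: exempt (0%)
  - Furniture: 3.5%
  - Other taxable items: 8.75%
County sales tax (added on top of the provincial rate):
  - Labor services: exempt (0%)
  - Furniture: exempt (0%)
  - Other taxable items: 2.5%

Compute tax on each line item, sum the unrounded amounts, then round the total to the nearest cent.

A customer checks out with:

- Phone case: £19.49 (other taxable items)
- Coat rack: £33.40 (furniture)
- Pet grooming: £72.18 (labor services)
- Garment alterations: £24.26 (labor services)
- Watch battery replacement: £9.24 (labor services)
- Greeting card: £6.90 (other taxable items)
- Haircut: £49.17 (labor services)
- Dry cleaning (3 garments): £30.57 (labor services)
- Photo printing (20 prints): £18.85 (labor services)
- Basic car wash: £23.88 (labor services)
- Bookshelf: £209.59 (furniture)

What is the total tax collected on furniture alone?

Coat rack £33.40: furniture → 3.5% + 0% county = 3.5% → £1.169
Bookshelf £209.59: furniture → 3.5% + 0% county = 3.5% → £7.33565
Tax on furniture: unrounded sum = £8.50465 → £8.50

£8.50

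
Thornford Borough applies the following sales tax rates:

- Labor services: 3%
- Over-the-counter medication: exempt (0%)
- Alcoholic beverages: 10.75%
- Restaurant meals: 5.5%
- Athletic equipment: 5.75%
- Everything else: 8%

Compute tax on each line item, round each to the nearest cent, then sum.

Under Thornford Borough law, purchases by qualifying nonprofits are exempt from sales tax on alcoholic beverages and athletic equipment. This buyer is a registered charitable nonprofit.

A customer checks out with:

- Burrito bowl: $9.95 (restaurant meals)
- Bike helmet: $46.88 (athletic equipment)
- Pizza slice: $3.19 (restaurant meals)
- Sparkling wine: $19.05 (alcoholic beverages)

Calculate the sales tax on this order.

Burrito bowl $9.95: restaurant meals → 5.5% → $0.55
Bike helmet $46.88: athletic equipment, buyer-exempt → 0% → $0.00
Pizza slice $3.19: restaurant meals → 5.5% → $0.18
Sparkling wine $19.05: alcoholic beverages, buyer-exempt → 0% → $0.00
Total tax = $0.55 + $0.18 = $0.73

$0.73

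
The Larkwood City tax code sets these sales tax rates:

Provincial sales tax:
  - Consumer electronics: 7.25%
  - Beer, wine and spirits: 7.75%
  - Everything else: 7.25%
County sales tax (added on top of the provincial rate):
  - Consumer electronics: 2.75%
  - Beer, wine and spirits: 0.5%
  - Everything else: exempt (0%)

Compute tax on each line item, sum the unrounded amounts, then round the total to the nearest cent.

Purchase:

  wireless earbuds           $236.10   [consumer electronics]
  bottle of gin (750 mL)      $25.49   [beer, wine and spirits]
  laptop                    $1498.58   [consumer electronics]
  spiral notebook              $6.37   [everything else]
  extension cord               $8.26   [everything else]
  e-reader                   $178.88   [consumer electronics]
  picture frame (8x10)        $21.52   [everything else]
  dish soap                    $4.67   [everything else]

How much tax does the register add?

$196.42

Wireless earbuds $236.10: consumer electronics → 7.25% + 2.75% county = 10% → $23.61
Bottle of gin (750 mL) $25.49: beer, wine and spirits → 7.75% + 0.5% county = 8.25% → $2.102925
Laptop $1498.58: consumer electronics → 7.25% + 2.75% county = 10% → $149.858
Spiral notebook $6.37: everything else → 7.25% + 0% county = 7.25% → $0.461825
Extension cord $8.26: everything else → 7.25% + 0% county = 7.25% → $0.59885
E-reader $178.88: consumer electronics → 7.25% + 2.75% county = 10% → $17.888
Picture frame (8x10) $21.52: everything else → 7.25% + 0% county = 7.25% → $1.5602
Dish soap $4.67: everything else → 7.25% + 0% county = 7.25% → $0.338575
Unrounded tax sum = $196.418375 → $196.42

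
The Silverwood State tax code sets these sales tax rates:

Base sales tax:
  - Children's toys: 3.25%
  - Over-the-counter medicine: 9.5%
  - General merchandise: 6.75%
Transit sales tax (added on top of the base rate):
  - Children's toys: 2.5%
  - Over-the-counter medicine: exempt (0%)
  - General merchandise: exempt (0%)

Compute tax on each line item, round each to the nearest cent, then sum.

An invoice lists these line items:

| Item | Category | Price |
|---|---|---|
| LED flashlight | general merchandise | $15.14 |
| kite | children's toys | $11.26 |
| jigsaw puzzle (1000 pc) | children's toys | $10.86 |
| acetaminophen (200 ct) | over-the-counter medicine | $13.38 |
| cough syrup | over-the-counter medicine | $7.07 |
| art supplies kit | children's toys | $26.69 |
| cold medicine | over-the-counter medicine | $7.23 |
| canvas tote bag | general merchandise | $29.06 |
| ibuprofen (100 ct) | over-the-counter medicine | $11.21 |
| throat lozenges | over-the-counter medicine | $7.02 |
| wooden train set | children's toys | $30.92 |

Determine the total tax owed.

LED flashlight $15.14: general merchandise → 6.75% + 0% transit = 6.75% → $1.02
Kite $11.26: children's toys → 3.25% + 2.5% transit = 5.75% → $0.65
Jigsaw puzzle (1000 pc) $10.86: children's toys → 3.25% + 2.5% transit = 5.75% → $0.62
Acetaminophen (200 ct) $13.38: over-the-counter medicine → 9.5% + 0% transit = 9.5% → $1.27
Cough syrup $7.07: over-the-counter medicine → 9.5% + 0% transit = 9.5% → $0.67
Art supplies kit $26.69: children's toys → 3.25% + 2.5% transit = 5.75% → $1.53
Cold medicine $7.23: over-the-counter medicine → 9.5% + 0% transit = 9.5% → $0.69
Canvas tote bag $29.06: general merchandise → 6.75% + 0% transit = 6.75% → $1.96
Ibuprofen (100 ct) $11.21: over-the-counter medicine → 9.5% + 0% transit = 9.5% → $1.06
Throat lozenges $7.02: over-the-counter medicine → 9.5% + 0% transit = 9.5% → $0.67
Wooden train set $30.92: children's toys → 3.25% + 2.5% transit = 5.75% → $1.78
Total tax = $1.02 + $0.65 + $0.62 + $1.27 + $0.67 + $1.53 + $0.69 + $1.96 + $1.06 + $0.67 + $1.78 = $11.92

$11.92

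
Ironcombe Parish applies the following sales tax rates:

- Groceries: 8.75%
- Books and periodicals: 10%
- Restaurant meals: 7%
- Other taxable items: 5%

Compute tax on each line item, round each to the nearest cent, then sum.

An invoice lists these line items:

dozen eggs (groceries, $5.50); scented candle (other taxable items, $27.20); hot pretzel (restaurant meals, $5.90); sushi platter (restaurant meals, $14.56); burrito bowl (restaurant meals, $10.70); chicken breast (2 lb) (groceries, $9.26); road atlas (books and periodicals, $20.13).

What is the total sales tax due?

Dozen eggs $5.50: groceries → 8.75% → $0.48
Scented candle $27.20: other taxable items → 5% → $1.36
Hot pretzel $5.90: restaurant meals → 7% → $0.41
Sushi platter $14.56: restaurant meals → 7% → $1.02
Burrito bowl $10.70: restaurant meals → 7% → $0.75
Chicken breast (2 lb) $9.26: groceries → 8.75% → $0.81
Road atlas $20.13: books and periodicals → 10% → $2.01
Total tax = $0.48 + $1.36 + $0.41 + $1.02 + $0.75 + $0.81 + $2.01 = $6.84

$6.84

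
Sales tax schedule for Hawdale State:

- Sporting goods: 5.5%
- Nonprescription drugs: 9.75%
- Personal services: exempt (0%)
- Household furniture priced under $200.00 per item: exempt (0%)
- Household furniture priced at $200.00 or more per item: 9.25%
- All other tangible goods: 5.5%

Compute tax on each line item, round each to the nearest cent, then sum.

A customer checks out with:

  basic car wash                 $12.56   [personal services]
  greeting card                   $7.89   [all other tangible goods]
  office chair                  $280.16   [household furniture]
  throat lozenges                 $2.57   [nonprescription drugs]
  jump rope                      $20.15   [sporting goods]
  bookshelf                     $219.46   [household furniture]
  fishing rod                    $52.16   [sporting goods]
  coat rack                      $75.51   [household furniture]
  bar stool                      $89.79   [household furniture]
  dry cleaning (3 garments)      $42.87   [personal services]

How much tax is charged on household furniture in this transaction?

Office chair $280.16: household furniture, $200.00 or more → 9.25% → $25.91
Bookshelf $219.46: household furniture, $200.00 or more → 9.25% → $20.30
Coat rack $75.51: household furniture, under $200.00 → 0% → $0.00
Bar stool $89.79: household furniture, under $200.00 → 0% → $0.00
Tax on household furniture = $25.91 + $20.30 + $0.00 + $0.00 = $46.21

$46.21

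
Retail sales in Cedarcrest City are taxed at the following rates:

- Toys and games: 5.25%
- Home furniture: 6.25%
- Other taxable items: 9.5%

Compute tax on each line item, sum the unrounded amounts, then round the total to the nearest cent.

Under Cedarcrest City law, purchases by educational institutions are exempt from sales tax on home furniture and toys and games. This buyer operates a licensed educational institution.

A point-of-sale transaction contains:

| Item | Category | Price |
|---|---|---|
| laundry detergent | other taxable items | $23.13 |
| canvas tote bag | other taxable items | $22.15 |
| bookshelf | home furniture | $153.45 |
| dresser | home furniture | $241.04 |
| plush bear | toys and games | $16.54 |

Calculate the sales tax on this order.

Laundry detergent $23.13: other taxable items → 9.5% → $2.19735
Canvas tote bag $22.15: other taxable items → 9.5% → $2.10425
Bookshelf $153.45: home furniture, buyer-exempt → 0% → $0.00
Dresser $241.04: home furniture, buyer-exempt → 0% → $0.00
Plush bear $16.54: toys and games, buyer-exempt → 0% → $0.00
Unrounded tax sum = $4.3016 → $4.30

$4.30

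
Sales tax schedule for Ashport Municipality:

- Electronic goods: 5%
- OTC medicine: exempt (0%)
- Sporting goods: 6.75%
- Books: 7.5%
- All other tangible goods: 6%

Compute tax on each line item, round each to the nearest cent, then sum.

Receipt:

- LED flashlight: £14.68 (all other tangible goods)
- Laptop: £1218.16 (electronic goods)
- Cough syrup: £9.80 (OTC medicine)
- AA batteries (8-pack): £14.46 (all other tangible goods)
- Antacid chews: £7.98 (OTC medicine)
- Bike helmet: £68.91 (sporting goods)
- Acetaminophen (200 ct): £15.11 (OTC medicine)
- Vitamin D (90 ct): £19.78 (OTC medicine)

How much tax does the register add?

£67.31

LED flashlight £14.68: all other tangible goods → 6% → £0.88
Laptop £1218.16: electronic goods → 5% → £60.91
Cough syrup £9.80: OTC medicine → 0% → £0.00
AA batteries (8-pack) £14.46: all other tangible goods → 6% → £0.87
Antacid chews £7.98: OTC medicine → 0% → £0.00
Bike helmet £68.91: sporting goods → 6.75% → £4.65
Acetaminophen (200 ct) £15.11: OTC medicine → 0% → £0.00
Vitamin D (90 ct) £19.78: OTC medicine → 0% → £0.00
Total tax = £0.88 + £60.91 + £0.87 + £4.65 = £67.31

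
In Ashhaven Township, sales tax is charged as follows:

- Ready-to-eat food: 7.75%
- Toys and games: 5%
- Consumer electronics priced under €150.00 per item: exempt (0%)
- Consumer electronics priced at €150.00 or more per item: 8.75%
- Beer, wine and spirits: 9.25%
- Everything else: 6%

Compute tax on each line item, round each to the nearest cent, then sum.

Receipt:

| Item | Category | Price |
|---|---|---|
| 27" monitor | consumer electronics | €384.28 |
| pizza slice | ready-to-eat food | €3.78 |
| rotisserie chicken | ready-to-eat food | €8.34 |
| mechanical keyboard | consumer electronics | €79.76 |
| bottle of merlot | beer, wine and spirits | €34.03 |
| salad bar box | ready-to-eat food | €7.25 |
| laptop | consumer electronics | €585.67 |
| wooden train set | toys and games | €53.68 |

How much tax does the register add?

27" monitor €384.28: consumer electronics, €150.00 or more → 8.75% → €33.62
Pizza slice €3.78: ready-to-eat food → 7.75% → €0.29
Rotisserie chicken €8.34: ready-to-eat food → 7.75% → €0.65
Mechanical keyboard €79.76: consumer electronics, under €150.00 → 0% → €0.00
Bottle of merlot €34.03: beer, wine and spirits → 9.25% → €3.15
Salad bar box €7.25: ready-to-eat food → 7.75% → €0.56
Laptop €585.67: consumer electronics, €150.00 or more → 8.75% → €51.25
Wooden train set €53.68: toys and games → 5% → €2.68
Total tax = €33.62 + €0.29 + €0.65 + €3.15 + €0.56 + €51.25 + €2.68 = €92.20

€92.20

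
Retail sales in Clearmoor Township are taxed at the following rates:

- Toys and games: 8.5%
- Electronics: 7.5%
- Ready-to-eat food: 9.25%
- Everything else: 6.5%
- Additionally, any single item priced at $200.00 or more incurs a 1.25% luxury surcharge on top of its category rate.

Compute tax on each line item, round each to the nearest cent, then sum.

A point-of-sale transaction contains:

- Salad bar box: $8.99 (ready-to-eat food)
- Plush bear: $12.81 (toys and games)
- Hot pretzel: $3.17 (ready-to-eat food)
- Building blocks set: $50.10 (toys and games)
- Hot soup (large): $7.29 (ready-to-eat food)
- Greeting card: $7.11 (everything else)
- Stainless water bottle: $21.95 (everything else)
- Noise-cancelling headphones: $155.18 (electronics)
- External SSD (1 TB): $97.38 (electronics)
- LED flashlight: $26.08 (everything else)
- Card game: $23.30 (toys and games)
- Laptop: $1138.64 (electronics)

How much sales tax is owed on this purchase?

Salad bar box $8.99: ready-to-eat food → 9.25% → $0.83
Plush bear $12.81: toys and games → 8.5% → $1.09
Hot pretzel $3.17: ready-to-eat food → 9.25% → $0.29
Building blocks set $50.10: toys and games → 8.5% → $4.26
Hot soup (large) $7.29: ready-to-eat food → 9.25% → $0.67
Greeting card $7.11: everything else → 6.5% → $0.46
Stainless water bottle $21.95: everything else → 6.5% → $1.43
Noise-cancelling headphones $155.18: electronics → 7.5% → $11.64
External SSD (1 TB) $97.38: electronics → 7.5% → $7.30
LED flashlight $26.08: everything else → 6.5% → $1.70
Card game $23.30: toys and games → 8.5% → $1.98
Laptop $1138.64: electronics → 7.5% + 1.25% surcharge = 8.75% → $99.63
Total tax = $0.83 + $1.09 + $0.29 + $4.26 + $0.67 + $0.46 + $1.43 + $11.64 + $7.30 + $1.70 + $1.98 + $99.63 = $131.28

$131.28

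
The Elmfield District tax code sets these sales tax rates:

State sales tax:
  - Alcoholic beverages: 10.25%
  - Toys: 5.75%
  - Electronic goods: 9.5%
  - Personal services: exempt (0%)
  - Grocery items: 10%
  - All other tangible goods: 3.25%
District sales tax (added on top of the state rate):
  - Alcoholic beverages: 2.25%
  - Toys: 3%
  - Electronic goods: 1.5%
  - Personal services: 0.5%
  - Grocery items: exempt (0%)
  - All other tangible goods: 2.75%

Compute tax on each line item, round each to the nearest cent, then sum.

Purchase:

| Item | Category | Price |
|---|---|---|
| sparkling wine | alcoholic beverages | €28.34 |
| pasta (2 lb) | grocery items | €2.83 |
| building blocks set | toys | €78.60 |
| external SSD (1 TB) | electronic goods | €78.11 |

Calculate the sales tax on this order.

Sparkling wine €28.34: alcoholic beverages → 10.25% + 2.25% district = 12.5% → €3.54
Pasta (2 lb) €2.83: grocery items → 10% + 0% district = 10% → €0.28
Building blocks set €78.60: toys → 5.75% + 3% district = 8.75% → €6.88
External SSD (1 TB) €78.11: electronic goods → 9.5% + 1.5% district = 11% → €8.59
Total tax = €3.54 + €0.28 + €6.88 + €8.59 = €19.29

€19.29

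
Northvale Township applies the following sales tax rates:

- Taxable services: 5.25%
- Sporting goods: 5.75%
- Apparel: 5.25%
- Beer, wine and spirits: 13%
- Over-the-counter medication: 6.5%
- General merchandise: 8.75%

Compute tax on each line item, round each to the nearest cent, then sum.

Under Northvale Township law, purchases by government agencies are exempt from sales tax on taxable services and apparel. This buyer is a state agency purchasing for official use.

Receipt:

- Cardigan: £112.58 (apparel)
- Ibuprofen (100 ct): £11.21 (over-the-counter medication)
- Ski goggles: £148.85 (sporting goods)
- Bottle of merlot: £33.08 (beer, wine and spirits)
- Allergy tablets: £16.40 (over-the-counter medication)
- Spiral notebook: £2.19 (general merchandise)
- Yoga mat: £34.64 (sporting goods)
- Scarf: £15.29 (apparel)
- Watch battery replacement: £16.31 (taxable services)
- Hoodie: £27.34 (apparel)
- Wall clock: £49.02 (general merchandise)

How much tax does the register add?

Cardigan £112.58: apparel, buyer-exempt → 0% → £0.00
Ibuprofen (100 ct) £11.21: over-the-counter medication → 6.5% → £0.73
Ski goggles £148.85: sporting goods → 5.75% → £8.56
Bottle of merlot £33.08: beer, wine and spirits → 13% → £4.30
Allergy tablets £16.40: over-the-counter medication → 6.5% → £1.07
Spiral notebook £2.19: general merchandise → 8.75% → £0.19
Yoga mat £34.64: sporting goods → 5.75% → £1.99
Scarf £15.29: apparel, buyer-exempt → 0% → £0.00
Watch battery replacement £16.31: taxable services, buyer-exempt → 0% → £0.00
Hoodie £27.34: apparel, buyer-exempt → 0% → £0.00
Wall clock £49.02: general merchandise → 8.75% → £4.29
Total tax = £0.73 + £8.56 + £4.30 + £1.07 + £0.19 + £1.99 + £4.29 = £21.13

£21.13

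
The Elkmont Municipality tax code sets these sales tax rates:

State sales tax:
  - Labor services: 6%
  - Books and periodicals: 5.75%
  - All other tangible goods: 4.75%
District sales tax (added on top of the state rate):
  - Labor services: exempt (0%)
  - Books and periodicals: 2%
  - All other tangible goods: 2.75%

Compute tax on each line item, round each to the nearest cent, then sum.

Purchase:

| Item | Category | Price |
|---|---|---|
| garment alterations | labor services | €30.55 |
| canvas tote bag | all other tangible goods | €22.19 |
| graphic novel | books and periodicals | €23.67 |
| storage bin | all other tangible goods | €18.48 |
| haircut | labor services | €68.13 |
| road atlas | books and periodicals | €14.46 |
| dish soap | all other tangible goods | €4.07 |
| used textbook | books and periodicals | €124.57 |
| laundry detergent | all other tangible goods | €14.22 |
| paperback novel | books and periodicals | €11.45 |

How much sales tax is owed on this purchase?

€23.84

Garment alterations €30.55: labor services → 6% + 0% district = 6% → €1.83
Canvas tote bag €22.19: all other tangible goods → 4.75% + 2.75% district = 7.5% → €1.66
Graphic novel €23.67: books and periodicals → 5.75% + 2% district = 7.75% → €1.83
Storage bin €18.48: all other tangible goods → 4.75% + 2.75% district = 7.5% → €1.39
Haircut €68.13: labor services → 6% + 0% district = 6% → €4.09
Road atlas €14.46: books and periodicals → 5.75% + 2% district = 7.75% → €1.12
Dish soap €4.07: all other tangible goods → 4.75% + 2.75% district = 7.5% → €0.31
Used textbook €124.57: books and periodicals → 5.75% + 2% district = 7.75% → €9.65
Laundry detergent €14.22: all other tangible goods → 4.75% + 2.75% district = 7.5% → €1.07
Paperback novel €11.45: books and periodicals → 5.75% + 2% district = 7.75% → €0.89
Total tax = €1.83 + €1.66 + €1.83 + €1.39 + €4.09 + €1.12 + €0.31 + €9.65 + €1.07 + €0.89 = €23.84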